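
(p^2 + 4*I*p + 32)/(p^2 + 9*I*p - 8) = (p - 4*I)/(p + I)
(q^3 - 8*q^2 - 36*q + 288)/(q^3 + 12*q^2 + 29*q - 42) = (q^2 - 14*q + 48)/(q^2 + 6*q - 7)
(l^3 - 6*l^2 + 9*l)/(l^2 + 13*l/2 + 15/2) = 2*l*(l^2 - 6*l + 9)/(2*l^2 + 13*l + 15)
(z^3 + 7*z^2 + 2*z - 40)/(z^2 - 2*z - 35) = (z^2 + 2*z - 8)/(z - 7)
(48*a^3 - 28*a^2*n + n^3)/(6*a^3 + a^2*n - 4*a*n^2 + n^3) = (24*a^2 - 2*a*n - n^2)/(3*a^2 + 2*a*n - n^2)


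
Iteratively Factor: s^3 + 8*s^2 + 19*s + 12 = (s + 4)*(s^2 + 4*s + 3) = (s + 3)*(s + 4)*(s + 1)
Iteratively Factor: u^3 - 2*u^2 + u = (u)*(u^2 - 2*u + 1) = u*(u - 1)*(u - 1)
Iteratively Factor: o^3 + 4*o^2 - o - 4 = (o - 1)*(o^2 + 5*o + 4) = (o - 1)*(o + 1)*(o + 4)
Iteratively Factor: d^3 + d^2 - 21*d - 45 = (d - 5)*(d^2 + 6*d + 9) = (d - 5)*(d + 3)*(d + 3)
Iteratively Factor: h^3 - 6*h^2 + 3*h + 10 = (h - 5)*(h^2 - h - 2) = (h - 5)*(h + 1)*(h - 2)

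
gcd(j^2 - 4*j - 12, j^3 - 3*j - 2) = 1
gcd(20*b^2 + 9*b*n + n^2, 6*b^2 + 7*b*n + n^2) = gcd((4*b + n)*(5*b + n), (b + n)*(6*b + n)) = 1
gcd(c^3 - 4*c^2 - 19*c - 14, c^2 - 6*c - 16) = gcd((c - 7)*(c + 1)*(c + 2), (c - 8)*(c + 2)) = c + 2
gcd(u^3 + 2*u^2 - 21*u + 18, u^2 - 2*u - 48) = u + 6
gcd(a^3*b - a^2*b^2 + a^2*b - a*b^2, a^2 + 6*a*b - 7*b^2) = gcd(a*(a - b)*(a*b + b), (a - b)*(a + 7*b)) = a - b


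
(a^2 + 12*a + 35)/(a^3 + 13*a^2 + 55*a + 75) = (a + 7)/(a^2 + 8*a + 15)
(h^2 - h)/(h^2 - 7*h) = (h - 1)/(h - 7)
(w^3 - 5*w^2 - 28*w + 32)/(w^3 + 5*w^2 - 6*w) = (w^2 - 4*w - 32)/(w*(w + 6))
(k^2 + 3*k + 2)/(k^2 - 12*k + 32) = (k^2 + 3*k + 2)/(k^2 - 12*k + 32)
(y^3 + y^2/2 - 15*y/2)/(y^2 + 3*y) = y - 5/2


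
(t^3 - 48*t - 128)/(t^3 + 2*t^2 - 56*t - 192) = (t + 4)/(t + 6)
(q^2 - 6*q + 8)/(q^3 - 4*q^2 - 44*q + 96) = (q - 4)/(q^2 - 2*q - 48)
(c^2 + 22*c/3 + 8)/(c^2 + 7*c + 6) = (c + 4/3)/(c + 1)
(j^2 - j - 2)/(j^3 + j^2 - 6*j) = (j + 1)/(j*(j + 3))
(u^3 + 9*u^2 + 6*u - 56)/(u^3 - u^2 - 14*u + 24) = (u + 7)/(u - 3)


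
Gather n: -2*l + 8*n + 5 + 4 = -2*l + 8*n + 9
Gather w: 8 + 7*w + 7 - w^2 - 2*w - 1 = -w^2 + 5*w + 14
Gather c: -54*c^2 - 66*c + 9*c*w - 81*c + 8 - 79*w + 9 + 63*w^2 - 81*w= -54*c^2 + c*(9*w - 147) + 63*w^2 - 160*w + 17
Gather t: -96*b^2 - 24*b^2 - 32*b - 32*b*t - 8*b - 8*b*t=-120*b^2 - 40*b*t - 40*b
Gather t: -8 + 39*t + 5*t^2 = 5*t^2 + 39*t - 8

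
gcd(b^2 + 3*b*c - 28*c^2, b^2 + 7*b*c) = b + 7*c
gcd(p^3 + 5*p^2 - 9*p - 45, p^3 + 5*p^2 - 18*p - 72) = p + 3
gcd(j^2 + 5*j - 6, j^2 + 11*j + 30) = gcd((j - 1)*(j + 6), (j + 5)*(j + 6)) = j + 6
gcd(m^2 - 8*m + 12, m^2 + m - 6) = m - 2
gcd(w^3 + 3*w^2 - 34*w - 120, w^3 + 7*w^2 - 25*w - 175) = w + 5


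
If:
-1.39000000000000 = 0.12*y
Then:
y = -11.58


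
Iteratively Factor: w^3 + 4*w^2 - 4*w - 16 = (w + 2)*(w^2 + 2*w - 8) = (w + 2)*(w + 4)*(w - 2)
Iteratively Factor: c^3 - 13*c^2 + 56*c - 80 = (c - 4)*(c^2 - 9*c + 20) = (c - 4)^2*(c - 5)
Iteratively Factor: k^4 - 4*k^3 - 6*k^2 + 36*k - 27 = (k + 3)*(k^3 - 7*k^2 + 15*k - 9) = (k - 3)*(k + 3)*(k^2 - 4*k + 3) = (k - 3)*(k - 1)*(k + 3)*(k - 3)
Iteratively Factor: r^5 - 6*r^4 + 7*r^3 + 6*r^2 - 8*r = (r - 4)*(r^4 - 2*r^3 - r^2 + 2*r) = (r - 4)*(r + 1)*(r^3 - 3*r^2 + 2*r) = r*(r - 4)*(r + 1)*(r^2 - 3*r + 2) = r*(r - 4)*(r - 2)*(r + 1)*(r - 1)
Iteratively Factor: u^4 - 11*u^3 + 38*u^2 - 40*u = (u - 2)*(u^3 - 9*u^2 + 20*u) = u*(u - 2)*(u^2 - 9*u + 20) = u*(u - 4)*(u - 2)*(u - 5)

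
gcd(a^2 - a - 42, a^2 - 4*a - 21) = a - 7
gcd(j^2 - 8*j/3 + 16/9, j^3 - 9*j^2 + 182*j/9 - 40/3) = j - 4/3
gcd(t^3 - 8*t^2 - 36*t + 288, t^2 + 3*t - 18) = t + 6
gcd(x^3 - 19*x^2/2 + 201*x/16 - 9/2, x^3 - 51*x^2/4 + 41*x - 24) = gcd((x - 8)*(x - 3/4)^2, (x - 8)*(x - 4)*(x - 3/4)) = x^2 - 35*x/4 + 6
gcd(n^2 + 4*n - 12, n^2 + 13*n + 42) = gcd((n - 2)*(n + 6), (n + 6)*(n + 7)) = n + 6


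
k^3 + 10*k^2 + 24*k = k*(k + 4)*(k + 6)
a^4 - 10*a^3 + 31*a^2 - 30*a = a*(a - 5)*(a - 3)*(a - 2)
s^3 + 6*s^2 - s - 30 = (s - 2)*(s + 3)*(s + 5)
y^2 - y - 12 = (y - 4)*(y + 3)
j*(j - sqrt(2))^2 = j^3 - 2*sqrt(2)*j^2 + 2*j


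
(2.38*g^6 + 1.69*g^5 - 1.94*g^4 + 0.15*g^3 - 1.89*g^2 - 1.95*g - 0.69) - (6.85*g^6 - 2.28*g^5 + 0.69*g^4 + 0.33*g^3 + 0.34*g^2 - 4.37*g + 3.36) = -4.47*g^6 + 3.97*g^5 - 2.63*g^4 - 0.18*g^3 - 2.23*g^2 + 2.42*g - 4.05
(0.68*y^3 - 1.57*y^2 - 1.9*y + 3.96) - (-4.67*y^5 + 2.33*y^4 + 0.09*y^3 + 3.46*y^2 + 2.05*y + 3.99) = 4.67*y^5 - 2.33*y^4 + 0.59*y^3 - 5.03*y^2 - 3.95*y - 0.0300000000000002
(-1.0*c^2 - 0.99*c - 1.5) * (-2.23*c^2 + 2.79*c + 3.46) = 2.23*c^4 - 0.5823*c^3 - 2.8771*c^2 - 7.6104*c - 5.19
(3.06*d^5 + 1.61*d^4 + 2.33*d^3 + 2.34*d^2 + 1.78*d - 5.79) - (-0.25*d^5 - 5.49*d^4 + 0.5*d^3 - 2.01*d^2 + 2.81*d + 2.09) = 3.31*d^5 + 7.1*d^4 + 1.83*d^3 + 4.35*d^2 - 1.03*d - 7.88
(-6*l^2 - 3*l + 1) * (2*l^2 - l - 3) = -12*l^4 + 23*l^2 + 8*l - 3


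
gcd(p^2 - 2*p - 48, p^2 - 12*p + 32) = p - 8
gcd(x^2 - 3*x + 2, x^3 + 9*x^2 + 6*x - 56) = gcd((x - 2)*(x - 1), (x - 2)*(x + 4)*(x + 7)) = x - 2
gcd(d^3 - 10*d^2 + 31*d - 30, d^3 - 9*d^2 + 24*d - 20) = d^2 - 7*d + 10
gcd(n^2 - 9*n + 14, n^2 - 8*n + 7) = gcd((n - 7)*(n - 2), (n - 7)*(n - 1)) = n - 7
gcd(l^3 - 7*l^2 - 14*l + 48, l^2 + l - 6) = l^2 + l - 6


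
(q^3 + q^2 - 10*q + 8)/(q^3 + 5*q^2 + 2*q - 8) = (q - 2)/(q + 2)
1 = 1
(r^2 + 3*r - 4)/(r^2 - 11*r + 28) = (r^2 + 3*r - 4)/(r^2 - 11*r + 28)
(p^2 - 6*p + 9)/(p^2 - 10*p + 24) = (p^2 - 6*p + 9)/(p^2 - 10*p + 24)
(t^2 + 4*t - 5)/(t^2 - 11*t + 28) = (t^2 + 4*t - 5)/(t^2 - 11*t + 28)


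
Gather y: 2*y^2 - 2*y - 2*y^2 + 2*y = 0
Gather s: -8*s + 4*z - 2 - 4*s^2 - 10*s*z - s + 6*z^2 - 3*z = -4*s^2 + s*(-10*z - 9) + 6*z^2 + z - 2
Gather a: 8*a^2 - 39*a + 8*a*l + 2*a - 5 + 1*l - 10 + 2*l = 8*a^2 + a*(8*l - 37) + 3*l - 15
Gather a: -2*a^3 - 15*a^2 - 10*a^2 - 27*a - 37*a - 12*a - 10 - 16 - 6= -2*a^3 - 25*a^2 - 76*a - 32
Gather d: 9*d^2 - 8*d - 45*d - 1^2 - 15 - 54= 9*d^2 - 53*d - 70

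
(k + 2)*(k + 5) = k^2 + 7*k + 10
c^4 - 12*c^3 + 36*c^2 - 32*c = c*(c - 8)*(c - 2)^2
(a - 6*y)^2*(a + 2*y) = a^3 - 10*a^2*y + 12*a*y^2 + 72*y^3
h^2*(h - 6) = h^3 - 6*h^2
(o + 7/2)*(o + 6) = o^2 + 19*o/2 + 21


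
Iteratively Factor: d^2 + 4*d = (d)*(d + 4)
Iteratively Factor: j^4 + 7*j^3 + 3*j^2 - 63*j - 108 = (j + 4)*(j^3 + 3*j^2 - 9*j - 27) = (j + 3)*(j + 4)*(j^2 - 9) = (j - 3)*(j + 3)*(j + 4)*(j + 3)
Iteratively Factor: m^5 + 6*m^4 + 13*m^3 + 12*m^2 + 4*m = (m + 1)*(m^4 + 5*m^3 + 8*m^2 + 4*m) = (m + 1)*(m + 2)*(m^3 + 3*m^2 + 2*m) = (m + 1)^2*(m + 2)*(m^2 + 2*m) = m*(m + 1)^2*(m + 2)*(m + 2)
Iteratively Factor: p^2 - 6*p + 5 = (p - 5)*(p - 1)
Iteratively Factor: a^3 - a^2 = (a)*(a^2 - a) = a^2*(a - 1)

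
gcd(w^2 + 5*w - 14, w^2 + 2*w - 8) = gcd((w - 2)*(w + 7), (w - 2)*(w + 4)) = w - 2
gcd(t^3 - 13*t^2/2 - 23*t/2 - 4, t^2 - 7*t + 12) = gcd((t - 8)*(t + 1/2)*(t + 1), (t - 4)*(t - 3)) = 1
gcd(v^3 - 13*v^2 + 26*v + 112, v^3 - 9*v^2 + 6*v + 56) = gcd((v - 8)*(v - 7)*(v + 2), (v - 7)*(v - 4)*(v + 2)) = v^2 - 5*v - 14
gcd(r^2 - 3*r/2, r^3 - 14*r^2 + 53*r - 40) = 1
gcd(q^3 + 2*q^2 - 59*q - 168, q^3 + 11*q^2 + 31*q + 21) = q^2 + 10*q + 21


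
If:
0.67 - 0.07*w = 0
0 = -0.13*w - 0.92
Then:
No Solution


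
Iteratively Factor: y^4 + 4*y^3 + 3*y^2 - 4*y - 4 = (y + 1)*(y^3 + 3*y^2 - 4) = (y - 1)*(y + 1)*(y^2 + 4*y + 4) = (y - 1)*(y + 1)*(y + 2)*(y + 2)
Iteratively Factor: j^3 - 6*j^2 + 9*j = (j - 3)*(j^2 - 3*j) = (j - 3)^2*(j)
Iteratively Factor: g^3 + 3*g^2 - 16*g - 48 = (g + 3)*(g^2 - 16) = (g + 3)*(g + 4)*(g - 4)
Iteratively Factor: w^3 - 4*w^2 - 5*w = (w - 5)*(w^2 + w) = w*(w - 5)*(w + 1)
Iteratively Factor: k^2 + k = (k)*(k + 1)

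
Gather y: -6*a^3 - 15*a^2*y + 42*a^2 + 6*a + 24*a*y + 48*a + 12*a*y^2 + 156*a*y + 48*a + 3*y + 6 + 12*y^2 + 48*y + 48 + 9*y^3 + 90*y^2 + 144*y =-6*a^3 + 42*a^2 + 102*a + 9*y^3 + y^2*(12*a + 102) + y*(-15*a^2 + 180*a + 195) + 54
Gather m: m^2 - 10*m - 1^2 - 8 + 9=m^2 - 10*m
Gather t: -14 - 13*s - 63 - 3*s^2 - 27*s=-3*s^2 - 40*s - 77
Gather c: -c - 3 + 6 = 3 - c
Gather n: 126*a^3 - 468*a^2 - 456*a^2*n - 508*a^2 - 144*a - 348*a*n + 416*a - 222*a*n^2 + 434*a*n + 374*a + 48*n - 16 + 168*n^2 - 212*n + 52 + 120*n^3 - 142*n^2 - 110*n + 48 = 126*a^3 - 976*a^2 + 646*a + 120*n^3 + n^2*(26 - 222*a) + n*(-456*a^2 + 86*a - 274) + 84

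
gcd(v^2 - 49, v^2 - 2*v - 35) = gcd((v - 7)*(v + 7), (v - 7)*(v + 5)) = v - 7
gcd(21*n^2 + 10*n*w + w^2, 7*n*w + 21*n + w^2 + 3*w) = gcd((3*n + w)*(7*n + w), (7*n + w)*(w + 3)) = 7*n + w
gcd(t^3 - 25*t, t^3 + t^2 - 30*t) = t^2 - 5*t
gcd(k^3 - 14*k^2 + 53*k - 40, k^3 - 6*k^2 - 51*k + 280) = k^2 - 13*k + 40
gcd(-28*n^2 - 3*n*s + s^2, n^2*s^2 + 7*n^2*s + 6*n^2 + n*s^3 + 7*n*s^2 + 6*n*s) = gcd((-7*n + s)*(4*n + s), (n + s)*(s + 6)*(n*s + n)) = 1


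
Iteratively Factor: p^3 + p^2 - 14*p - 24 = (p + 3)*(p^2 - 2*p - 8) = (p - 4)*(p + 3)*(p + 2)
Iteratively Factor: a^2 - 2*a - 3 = (a + 1)*(a - 3)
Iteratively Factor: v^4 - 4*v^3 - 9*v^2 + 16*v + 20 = (v - 5)*(v^3 + v^2 - 4*v - 4) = (v - 5)*(v + 2)*(v^2 - v - 2) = (v - 5)*(v + 1)*(v + 2)*(v - 2)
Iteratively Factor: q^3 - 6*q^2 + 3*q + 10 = (q - 5)*(q^2 - q - 2) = (q - 5)*(q - 2)*(q + 1)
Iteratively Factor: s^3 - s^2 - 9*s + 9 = (s - 3)*(s^2 + 2*s - 3) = (s - 3)*(s + 3)*(s - 1)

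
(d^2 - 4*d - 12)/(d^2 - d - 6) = (d - 6)/(d - 3)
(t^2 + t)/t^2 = (t + 1)/t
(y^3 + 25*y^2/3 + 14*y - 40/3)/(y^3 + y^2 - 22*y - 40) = (3*y^2 + 13*y - 10)/(3*(y^2 - 3*y - 10))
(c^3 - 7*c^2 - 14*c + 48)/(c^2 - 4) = (c^2 - 5*c - 24)/(c + 2)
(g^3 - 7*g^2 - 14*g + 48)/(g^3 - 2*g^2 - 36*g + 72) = (g^2 - 5*g - 24)/(g^2 - 36)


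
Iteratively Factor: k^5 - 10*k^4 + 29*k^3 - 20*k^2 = (k - 4)*(k^4 - 6*k^3 + 5*k^2) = (k - 5)*(k - 4)*(k^3 - k^2) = k*(k - 5)*(k - 4)*(k^2 - k) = k*(k - 5)*(k - 4)*(k - 1)*(k)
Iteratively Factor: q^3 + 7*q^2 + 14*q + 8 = (q + 1)*(q^2 + 6*q + 8) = (q + 1)*(q + 2)*(q + 4)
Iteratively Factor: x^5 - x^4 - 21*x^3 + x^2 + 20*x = (x)*(x^4 - x^3 - 21*x^2 + x + 20) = x*(x - 1)*(x^3 - 21*x - 20) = x*(x - 5)*(x - 1)*(x^2 + 5*x + 4) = x*(x - 5)*(x - 1)*(x + 4)*(x + 1)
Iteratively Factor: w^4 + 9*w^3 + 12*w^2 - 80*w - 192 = (w + 4)*(w^3 + 5*w^2 - 8*w - 48) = (w + 4)^2*(w^2 + w - 12) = (w - 3)*(w + 4)^2*(w + 4)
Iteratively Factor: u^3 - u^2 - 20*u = (u - 5)*(u^2 + 4*u) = (u - 5)*(u + 4)*(u)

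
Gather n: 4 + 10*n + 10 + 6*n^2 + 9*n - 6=6*n^2 + 19*n + 8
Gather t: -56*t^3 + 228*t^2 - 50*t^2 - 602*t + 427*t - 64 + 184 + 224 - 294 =-56*t^3 + 178*t^2 - 175*t + 50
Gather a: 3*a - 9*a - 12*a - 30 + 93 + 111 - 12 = 162 - 18*a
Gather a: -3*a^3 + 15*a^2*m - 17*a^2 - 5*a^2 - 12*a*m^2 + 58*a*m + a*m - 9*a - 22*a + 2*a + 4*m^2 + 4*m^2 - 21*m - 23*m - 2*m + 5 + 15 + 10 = -3*a^3 + a^2*(15*m - 22) + a*(-12*m^2 + 59*m - 29) + 8*m^2 - 46*m + 30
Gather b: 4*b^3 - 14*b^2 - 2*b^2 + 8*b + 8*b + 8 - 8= 4*b^3 - 16*b^2 + 16*b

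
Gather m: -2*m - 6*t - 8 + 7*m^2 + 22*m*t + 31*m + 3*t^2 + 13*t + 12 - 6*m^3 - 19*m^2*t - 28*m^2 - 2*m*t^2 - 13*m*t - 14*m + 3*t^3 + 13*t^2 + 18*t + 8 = -6*m^3 + m^2*(-19*t - 21) + m*(-2*t^2 + 9*t + 15) + 3*t^3 + 16*t^2 + 25*t + 12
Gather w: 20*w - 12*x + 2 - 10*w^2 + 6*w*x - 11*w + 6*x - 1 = -10*w^2 + w*(6*x + 9) - 6*x + 1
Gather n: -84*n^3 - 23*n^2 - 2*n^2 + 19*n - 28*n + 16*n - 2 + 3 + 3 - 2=-84*n^3 - 25*n^2 + 7*n + 2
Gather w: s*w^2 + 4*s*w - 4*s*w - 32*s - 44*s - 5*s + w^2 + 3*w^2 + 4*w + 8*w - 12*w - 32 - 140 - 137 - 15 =-81*s + w^2*(s + 4) - 324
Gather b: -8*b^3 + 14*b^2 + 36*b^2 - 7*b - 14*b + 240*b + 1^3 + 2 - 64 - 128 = -8*b^3 + 50*b^2 + 219*b - 189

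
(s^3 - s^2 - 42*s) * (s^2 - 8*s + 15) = s^5 - 9*s^4 - 19*s^3 + 321*s^2 - 630*s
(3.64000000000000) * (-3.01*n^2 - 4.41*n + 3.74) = -10.9564*n^2 - 16.0524*n + 13.6136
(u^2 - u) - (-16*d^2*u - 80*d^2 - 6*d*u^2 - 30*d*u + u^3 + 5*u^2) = 16*d^2*u + 80*d^2 + 6*d*u^2 + 30*d*u - u^3 - 4*u^2 - u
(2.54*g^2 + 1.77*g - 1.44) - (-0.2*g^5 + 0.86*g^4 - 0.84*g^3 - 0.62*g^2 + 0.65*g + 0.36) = 0.2*g^5 - 0.86*g^4 + 0.84*g^3 + 3.16*g^2 + 1.12*g - 1.8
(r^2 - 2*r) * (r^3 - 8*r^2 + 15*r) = r^5 - 10*r^4 + 31*r^3 - 30*r^2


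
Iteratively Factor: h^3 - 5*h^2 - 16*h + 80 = (h - 4)*(h^2 - h - 20) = (h - 5)*(h - 4)*(h + 4)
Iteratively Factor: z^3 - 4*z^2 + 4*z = (z - 2)*(z^2 - 2*z) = (z - 2)^2*(z)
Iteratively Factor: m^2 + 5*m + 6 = (m + 3)*(m + 2)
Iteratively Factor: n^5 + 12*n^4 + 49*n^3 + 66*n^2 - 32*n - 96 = (n + 2)*(n^4 + 10*n^3 + 29*n^2 + 8*n - 48) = (n - 1)*(n + 2)*(n^3 + 11*n^2 + 40*n + 48) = (n - 1)*(n + 2)*(n + 4)*(n^2 + 7*n + 12) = (n - 1)*(n + 2)*(n + 4)^2*(n + 3)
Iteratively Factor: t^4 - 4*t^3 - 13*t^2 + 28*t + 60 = (t - 5)*(t^3 + t^2 - 8*t - 12) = (t - 5)*(t + 2)*(t^2 - t - 6) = (t - 5)*(t - 3)*(t + 2)*(t + 2)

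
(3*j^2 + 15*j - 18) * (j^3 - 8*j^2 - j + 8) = 3*j^5 - 9*j^4 - 141*j^3 + 153*j^2 + 138*j - 144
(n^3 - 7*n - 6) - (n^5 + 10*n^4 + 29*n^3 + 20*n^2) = -n^5 - 10*n^4 - 28*n^3 - 20*n^2 - 7*n - 6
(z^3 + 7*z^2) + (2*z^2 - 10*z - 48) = z^3 + 9*z^2 - 10*z - 48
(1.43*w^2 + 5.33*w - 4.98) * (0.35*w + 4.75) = 0.5005*w^3 + 8.658*w^2 + 23.5745*w - 23.655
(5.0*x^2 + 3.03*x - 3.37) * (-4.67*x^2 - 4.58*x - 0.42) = -23.35*x^4 - 37.0501*x^3 - 0.2395*x^2 + 14.162*x + 1.4154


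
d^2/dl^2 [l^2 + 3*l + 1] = 2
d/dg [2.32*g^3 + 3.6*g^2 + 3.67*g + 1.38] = 6.96*g^2 + 7.2*g + 3.67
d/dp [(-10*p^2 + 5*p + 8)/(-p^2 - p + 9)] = (15*p^2 - 164*p + 53)/(p^4 + 2*p^3 - 17*p^2 - 18*p + 81)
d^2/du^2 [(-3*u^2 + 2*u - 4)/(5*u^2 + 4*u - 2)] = 20*(11*u^3 - 39*u^2 - 18*u - 10)/(125*u^6 + 300*u^5 + 90*u^4 - 176*u^3 - 36*u^2 + 48*u - 8)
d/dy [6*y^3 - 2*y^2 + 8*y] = 18*y^2 - 4*y + 8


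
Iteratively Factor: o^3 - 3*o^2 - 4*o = (o - 4)*(o^2 + o) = (o - 4)*(o + 1)*(o)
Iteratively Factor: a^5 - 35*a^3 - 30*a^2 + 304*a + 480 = (a + 2)*(a^4 - 2*a^3 - 31*a^2 + 32*a + 240) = (a + 2)*(a + 3)*(a^3 - 5*a^2 - 16*a + 80) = (a - 5)*(a + 2)*(a + 3)*(a^2 - 16) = (a - 5)*(a - 4)*(a + 2)*(a + 3)*(a + 4)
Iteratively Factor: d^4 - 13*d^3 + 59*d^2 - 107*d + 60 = (d - 4)*(d^3 - 9*d^2 + 23*d - 15) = (d - 5)*(d - 4)*(d^2 - 4*d + 3) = (d - 5)*(d - 4)*(d - 3)*(d - 1)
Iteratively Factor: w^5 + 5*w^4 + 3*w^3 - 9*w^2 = (w + 3)*(w^4 + 2*w^3 - 3*w^2) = w*(w + 3)*(w^3 + 2*w^2 - 3*w) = w*(w - 1)*(w + 3)*(w^2 + 3*w) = w*(w - 1)*(w + 3)^2*(w)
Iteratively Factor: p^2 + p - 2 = (p + 2)*(p - 1)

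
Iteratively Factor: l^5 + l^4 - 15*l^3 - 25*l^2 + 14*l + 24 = (l + 2)*(l^4 - l^3 - 13*l^2 + l + 12) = (l + 1)*(l + 2)*(l^3 - 2*l^2 - 11*l + 12) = (l + 1)*(l + 2)*(l + 3)*(l^2 - 5*l + 4) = (l - 4)*(l + 1)*(l + 2)*(l + 3)*(l - 1)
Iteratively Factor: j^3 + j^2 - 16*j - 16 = (j + 1)*(j^2 - 16) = (j + 1)*(j + 4)*(j - 4)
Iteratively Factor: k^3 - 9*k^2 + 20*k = (k - 5)*(k^2 - 4*k) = (k - 5)*(k - 4)*(k)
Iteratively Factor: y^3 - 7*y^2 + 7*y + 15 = (y - 5)*(y^2 - 2*y - 3) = (y - 5)*(y - 3)*(y + 1)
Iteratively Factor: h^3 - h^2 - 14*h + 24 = (h + 4)*(h^2 - 5*h + 6) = (h - 3)*(h + 4)*(h - 2)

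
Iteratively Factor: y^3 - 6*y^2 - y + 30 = (y - 3)*(y^2 - 3*y - 10) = (y - 3)*(y + 2)*(y - 5)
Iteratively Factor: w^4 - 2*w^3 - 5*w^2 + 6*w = (w + 2)*(w^3 - 4*w^2 + 3*w) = (w - 3)*(w + 2)*(w^2 - w) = w*(w - 3)*(w + 2)*(w - 1)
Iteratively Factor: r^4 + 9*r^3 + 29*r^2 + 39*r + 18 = (r + 2)*(r^3 + 7*r^2 + 15*r + 9) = (r + 2)*(r + 3)*(r^2 + 4*r + 3) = (r + 1)*(r + 2)*(r + 3)*(r + 3)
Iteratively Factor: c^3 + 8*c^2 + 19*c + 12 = (c + 1)*(c^2 + 7*c + 12) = (c + 1)*(c + 4)*(c + 3)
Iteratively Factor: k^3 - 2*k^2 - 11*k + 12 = (k - 4)*(k^2 + 2*k - 3) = (k - 4)*(k - 1)*(k + 3)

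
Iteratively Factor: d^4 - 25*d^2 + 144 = (d - 3)*(d^3 + 3*d^2 - 16*d - 48) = (d - 3)*(d + 3)*(d^2 - 16) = (d - 4)*(d - 3)*(d + 3)*(d + 4)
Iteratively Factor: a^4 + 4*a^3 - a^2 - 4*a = (a)*(a^3 + 4*a^2 - a - 4) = a*(a - 1)*(a^2 + 5*a + 4) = a*(a - 1)*(a + 1)*(a + 4)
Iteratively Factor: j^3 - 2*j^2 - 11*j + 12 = (j - 4)*(j^2 + 2*j - 3) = (j - 4)*(j - 1)*(j + 3)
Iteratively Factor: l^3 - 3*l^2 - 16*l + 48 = (l - 3)*(l^2 - 16) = (l - 4)*(l - 3)*(l + 4)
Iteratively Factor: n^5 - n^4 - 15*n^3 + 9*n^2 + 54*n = (n - 3)*(n^4 + 2*n^3 - 9*n^2 - 18*n) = (n - 3)*(n + 2)*(n^3 - 9*n) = (n - 3)*(n + 2)*(n + 3)*(n^2 - 3*n) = (n - 3)^2*(n + 2)*(n + 3)*(n)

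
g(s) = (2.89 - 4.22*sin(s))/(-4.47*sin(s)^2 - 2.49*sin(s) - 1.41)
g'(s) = (2.89 - 4.22*sin(s))*(8.94*sin(s)*cos(s) + 2.49*cos(s))/(-4.47*sin(s)^2 - 2.49*sin(s) - 1.41)^2 - 4.22*cos(s)/(-4.47*sin(s)^2 - 2.49*sin(s) - 1.41)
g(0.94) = 0.08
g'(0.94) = 0.32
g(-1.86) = -2.22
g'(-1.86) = 0.84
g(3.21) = -2.52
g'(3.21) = -7.09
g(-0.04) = -2.32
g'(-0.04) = 6.95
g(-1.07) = -2.47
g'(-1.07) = -1.62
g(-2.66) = -3.99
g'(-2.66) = 1.72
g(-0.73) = -3.28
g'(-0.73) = -3.08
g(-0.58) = -3.75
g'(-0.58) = -2.90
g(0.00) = -2.05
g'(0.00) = 6.61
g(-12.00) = -0.16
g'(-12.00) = 1.12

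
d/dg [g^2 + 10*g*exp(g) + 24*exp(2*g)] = 10*g*exp(g) + 2*g + 48*exp(2*g) + 10*exp(g)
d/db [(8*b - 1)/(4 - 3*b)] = 29/(3*b - 4)^2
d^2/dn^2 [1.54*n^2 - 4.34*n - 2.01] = 3.08000000000000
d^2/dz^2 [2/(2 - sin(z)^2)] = 4*(2*sin(z)^4 + sin(z)^2 - 2)/(sin(z)^2 - 2)^3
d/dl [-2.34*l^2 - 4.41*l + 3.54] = -4.68*l - 4.41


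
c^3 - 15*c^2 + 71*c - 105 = (c - 7)*(c - 5)*(c - 3)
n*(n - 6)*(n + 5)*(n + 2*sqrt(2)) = n^4 - n^3 + 2*sqrt(2)*n^3 - 30*n^2 - 2*sqrt(2)*n^2 - 60*sqrt(2)*n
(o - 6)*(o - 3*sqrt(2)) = o^2 - 6*o - 3*sqrt(2)*o + 18*sqrt(2)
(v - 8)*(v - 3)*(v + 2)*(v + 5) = v^4 - 4*v^3 - 43*v^2 + 58*v + 240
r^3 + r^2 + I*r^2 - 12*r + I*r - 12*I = (r - 3)*(r + 4)*(r + I)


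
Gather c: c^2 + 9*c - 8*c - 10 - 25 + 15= c^2 + c - 20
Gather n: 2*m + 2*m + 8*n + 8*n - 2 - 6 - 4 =4*m + 16*n - 12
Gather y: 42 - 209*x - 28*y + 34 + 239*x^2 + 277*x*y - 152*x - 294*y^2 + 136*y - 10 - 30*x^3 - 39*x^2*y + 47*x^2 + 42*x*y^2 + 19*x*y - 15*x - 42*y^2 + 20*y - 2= -30*x^3 + 286*x^2 - 376*x + y^2*(42*x - 336) + y*(-39*x^2 + 296*x + 128) + 64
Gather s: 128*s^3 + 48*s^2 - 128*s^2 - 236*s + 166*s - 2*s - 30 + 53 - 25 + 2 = 128*s^3 - 80*s^2 - 72*s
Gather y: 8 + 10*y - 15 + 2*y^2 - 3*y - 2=2*y^2 + 7*y - 9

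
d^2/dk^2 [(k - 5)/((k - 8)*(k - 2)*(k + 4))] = 6*(k^5 - 16*k^4 + 100*k^3 - 188*k^2 - 16*k - 1088)/(k^9 - 18*k^8 + 36*k^7 + 840*k^6 - 3168*k^5 - 12672*k^4 + 53760*k^3 + 36864*k^2 - 294912*k + 262144)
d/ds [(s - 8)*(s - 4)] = 2*s - 12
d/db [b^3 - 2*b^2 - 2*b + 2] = 3*b^2 - 4*b - 2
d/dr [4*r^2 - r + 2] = 8*r - 1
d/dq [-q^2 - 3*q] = -2*q - 3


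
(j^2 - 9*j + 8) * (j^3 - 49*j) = j^5 - 9*j^4 - 41*j^3 + 441*j^2 - 392*j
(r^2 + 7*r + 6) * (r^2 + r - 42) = r^4 + 8*r^3 - 29*r^2 - 288*r - 252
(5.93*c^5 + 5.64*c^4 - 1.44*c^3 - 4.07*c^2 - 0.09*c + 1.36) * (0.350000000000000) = 2.0755*c^5 + 1.974*c^4 - 0.504*c^3 - 1.4245*c^2 - 0.0315*c + 0.476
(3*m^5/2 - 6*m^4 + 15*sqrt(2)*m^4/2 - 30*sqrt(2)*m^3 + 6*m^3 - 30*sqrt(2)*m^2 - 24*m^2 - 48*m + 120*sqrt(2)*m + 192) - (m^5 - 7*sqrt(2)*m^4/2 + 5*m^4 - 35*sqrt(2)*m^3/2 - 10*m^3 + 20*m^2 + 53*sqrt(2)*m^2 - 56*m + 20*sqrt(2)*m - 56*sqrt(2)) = m^5/2 - 11*m^4 + 11*sqrt(2)*m^4 - 25*sqrt(2)*m^3/2 + 16*m^3 - 83*sqrt(2)*m^2 - 44*m^2 + 8*m + 100*sqrt(2)*m + 56*sqrt(2) + 192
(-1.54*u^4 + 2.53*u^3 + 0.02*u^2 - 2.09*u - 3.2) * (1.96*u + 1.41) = -3.0184*u^5 + 2.7874*u^4 + 3.6065*u^3 - 4.0682*u^2 - 9.2189*u - 4.512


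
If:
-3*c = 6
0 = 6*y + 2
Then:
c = -2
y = -1/3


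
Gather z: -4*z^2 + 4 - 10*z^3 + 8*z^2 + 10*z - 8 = -10*z^3 + 4*z^2 + 10*z - 4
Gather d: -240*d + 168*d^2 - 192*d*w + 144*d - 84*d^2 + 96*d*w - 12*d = 84*d^2 + d*(-96*w - 108)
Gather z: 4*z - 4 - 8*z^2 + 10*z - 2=-8*z^2 + 14*z - 6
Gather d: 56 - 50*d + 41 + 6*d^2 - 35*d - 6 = 6*d^2 - 85*d + 91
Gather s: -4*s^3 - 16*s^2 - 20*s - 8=-4*s^3 - 16*s^2 - 20*s - 8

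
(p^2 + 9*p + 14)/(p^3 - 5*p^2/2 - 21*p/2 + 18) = 2*(p^2 + 9*p + 14)/(2*p^3 - 5*p^2 - 21*p + 36)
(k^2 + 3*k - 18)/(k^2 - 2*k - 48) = (k - 3)/(k - 8)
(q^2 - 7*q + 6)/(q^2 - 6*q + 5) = (q - 6)/(q - 5)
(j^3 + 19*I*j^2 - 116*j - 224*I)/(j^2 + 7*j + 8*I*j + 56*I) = (j^2 + 11*I*j - 28)/(j + 7)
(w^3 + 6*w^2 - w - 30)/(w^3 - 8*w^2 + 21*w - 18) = (w^2 + 8*w + 15)/(w^2 - 6*w + 9)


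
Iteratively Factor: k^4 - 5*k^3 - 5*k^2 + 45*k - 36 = (k - 4)*(k^3 - k^2 - 9*k + 9) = (k - 4)*(k - 3)*(k^2 + 2*k - 3) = (k - 4)*(k - 3)*(k - 1)*(k + 3)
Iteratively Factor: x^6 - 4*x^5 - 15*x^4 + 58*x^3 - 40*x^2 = (x)*(x^5 - 4*x^4 - 15*x^3 + 58*x^2 - 40*x) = x^2*(x^4 - 4*x^3 - 15*x^2 + 58*x - 40) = x^2*(x - 5)*(x^3 + x^2 - 10*x + 8) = x^2*(x - 5)*(x - 1)*(x^2 + 2*x - 8) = x^2*(x - 5)*(x - 1)*(x + 4)*(x - 2)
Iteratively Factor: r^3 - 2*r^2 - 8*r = (r + 2)*(r^2 - 4*r) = (r - 4)*(r + 2)*(r)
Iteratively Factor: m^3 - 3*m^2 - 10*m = (m)*(m^2 - 3*m - 10) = m*(m - 5)*(m + 2)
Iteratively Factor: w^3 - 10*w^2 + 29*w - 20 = (w - 1)*(w^2 - 9*w + 20) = (w - 5)*(w - 1)*(w - 4)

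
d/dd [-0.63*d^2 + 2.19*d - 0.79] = 2.19 - 1.26*d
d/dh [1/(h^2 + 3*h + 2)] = (-2*h - 3)/(h^2 + 3*h + 2)^2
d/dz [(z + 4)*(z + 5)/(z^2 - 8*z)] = (-17*z^2 - 40*z + 160)/(z^2*(z^2 - 16*z + 64))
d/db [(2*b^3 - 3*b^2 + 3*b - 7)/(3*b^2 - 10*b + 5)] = (6*b^4 - 40*b^3 + 51*b^2 + 12*b - 55)/(9*b^4 - 60*b^3 + 130*b^2 - 100*b + 25)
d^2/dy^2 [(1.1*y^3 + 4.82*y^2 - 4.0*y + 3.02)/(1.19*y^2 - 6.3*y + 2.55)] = (1.77635683940025e-15*y^5 - 7.105427357601e-15*y^4 + 141.58438*y^3 - 168.127008*y^2 - 20.10114*y + 155.56332)/(1.685159*y^6 - 26.76429*y^5 + 152.526465*y^4 - 364.7511*y^3 + 326.842425*y^2 - 122.89725*y + 16.581375)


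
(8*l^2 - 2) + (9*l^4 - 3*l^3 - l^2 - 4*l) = 9*l^4 - 3*l^3 + 7*l^2 - 4*l - 2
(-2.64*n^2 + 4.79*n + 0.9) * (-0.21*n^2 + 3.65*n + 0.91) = 0.5544*n^4 - 10.6419*n^3 + 14.8921*n^2 + 7.6439*n + 0.819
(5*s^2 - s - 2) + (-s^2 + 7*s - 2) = 4*s^2 + 6*s - 4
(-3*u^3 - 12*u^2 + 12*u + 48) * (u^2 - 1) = -3*u^5 - 12*u^4 + 15*u^3 + 60*u^2 - 12*u - 48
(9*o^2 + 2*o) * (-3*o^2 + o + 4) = -27*o^4 + 3*o^3 + 38*o^2 + 8*o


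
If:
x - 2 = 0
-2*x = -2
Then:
No Solution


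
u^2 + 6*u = u*(u + 6)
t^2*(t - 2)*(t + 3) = t^4 + t^3 - 6*t^2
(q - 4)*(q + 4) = q^2 - 16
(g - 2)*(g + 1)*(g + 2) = g^3 + g^2 - 4*g - 4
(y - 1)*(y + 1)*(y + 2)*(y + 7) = y^4 + 9*y^3 + 13*y^2 - 9*y - 14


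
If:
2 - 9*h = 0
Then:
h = 2/9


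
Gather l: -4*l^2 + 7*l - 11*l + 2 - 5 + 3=-4*l^2 - 4*l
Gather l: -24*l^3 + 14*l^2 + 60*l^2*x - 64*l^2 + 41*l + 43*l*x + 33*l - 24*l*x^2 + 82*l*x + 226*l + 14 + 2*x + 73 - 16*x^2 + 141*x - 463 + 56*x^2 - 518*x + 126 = -24*l^3 + l^2*(60*x - 50) + l*(-24*x^2 + 125*x + 300) + 40*x^2 - 375*x - 250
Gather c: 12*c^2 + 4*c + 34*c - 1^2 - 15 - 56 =12*c^2 + 38*c - 72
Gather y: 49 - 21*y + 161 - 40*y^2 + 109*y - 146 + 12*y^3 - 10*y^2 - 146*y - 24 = 12*y^3 - 50*y^2 - 58*y + 40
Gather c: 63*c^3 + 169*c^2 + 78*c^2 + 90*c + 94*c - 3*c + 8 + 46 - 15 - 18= 63*c^3 + 247*c^2 + 181*c + 21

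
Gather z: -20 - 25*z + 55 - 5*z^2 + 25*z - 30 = 5 - 5*z^2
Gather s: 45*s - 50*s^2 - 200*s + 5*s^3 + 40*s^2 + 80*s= 5*s^3 - 10*s^2 - 75*s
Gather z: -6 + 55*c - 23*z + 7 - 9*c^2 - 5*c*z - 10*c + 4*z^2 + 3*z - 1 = -9*c^2 + 45*c + 4*z^2 + z*(-5*c - 20)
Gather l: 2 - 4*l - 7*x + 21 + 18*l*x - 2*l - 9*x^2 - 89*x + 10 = l*(18*x - 6) - 9*x^2 - 96*x + 33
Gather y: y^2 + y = y^2 + y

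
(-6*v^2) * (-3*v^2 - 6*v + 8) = 18*v^4 + 36*v^3 - 48*v^2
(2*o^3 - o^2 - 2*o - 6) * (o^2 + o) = 2*o^5 + o^4 - 3*o^3 - 8*o^2 - 6*o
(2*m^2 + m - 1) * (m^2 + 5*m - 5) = 2*m^4 + 11*m^3 - 6*m^2 - 10*m + 5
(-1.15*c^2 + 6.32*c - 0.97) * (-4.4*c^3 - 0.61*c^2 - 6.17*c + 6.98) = 5.06*c^5 - 27.1065*c^4 + 7.5083*c^3 - 46.4297*c^2 + 50.0985*c - 6.7706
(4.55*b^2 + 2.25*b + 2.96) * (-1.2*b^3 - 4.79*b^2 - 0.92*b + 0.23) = -5.46*b^5 - 24.4945*b^4 - 18.5155*b^3 - 15.2019*b^2 - 2.2057*b + 0.6808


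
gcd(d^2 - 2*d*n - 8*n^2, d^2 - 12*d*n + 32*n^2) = d - 4*n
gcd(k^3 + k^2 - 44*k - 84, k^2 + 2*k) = k + 2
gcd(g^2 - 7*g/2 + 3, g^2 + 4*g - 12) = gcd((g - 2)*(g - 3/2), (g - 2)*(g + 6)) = g - 2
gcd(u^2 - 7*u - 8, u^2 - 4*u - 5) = u + 1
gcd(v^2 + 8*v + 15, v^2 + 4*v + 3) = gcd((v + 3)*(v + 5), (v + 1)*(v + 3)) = v + 3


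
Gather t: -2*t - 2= -2*t - 2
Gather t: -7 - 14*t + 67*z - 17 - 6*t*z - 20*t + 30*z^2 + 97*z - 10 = t*(-6*z - 34) + 30*z^2 + 164*z - 34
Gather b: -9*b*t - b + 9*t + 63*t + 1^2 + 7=b*(-9*t - 1) + 72*t + 8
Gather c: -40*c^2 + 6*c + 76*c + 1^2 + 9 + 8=-40*c^2 + 82*c + 18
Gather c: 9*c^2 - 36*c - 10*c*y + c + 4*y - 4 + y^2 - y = 9*c^2 + c*(-10*y - 35) + y^2 + 3*y - 4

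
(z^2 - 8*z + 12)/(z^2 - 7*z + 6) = (z - 2)/(z - 1)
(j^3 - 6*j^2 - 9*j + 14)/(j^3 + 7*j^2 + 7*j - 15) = (j^2 - 5*j - 14)/(j^2 + 8*j + 15)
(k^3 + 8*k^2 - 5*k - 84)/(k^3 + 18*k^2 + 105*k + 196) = (k - 3)/(k + 7)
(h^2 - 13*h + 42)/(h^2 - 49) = (h - 6)/(h + 7)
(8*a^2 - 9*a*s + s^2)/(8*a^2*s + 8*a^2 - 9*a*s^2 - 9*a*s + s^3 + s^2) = 1/(s + 1)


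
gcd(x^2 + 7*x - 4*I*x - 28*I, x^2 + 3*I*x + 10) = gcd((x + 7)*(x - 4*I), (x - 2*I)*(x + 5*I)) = 1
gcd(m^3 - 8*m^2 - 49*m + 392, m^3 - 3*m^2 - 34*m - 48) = m - 8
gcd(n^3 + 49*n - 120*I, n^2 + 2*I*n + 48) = n + 8*I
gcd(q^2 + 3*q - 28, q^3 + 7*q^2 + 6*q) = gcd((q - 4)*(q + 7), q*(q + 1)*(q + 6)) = 1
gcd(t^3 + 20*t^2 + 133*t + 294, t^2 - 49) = t + 7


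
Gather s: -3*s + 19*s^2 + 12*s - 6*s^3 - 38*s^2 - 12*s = -6*s^3 - 19*s^2 - 3*s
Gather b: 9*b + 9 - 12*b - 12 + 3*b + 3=0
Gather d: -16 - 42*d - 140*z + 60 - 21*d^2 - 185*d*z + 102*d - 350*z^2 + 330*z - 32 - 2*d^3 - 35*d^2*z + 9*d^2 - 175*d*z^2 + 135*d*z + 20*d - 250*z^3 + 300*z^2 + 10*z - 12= -2*d^3 + d^2*(-35*z - 12) + d*(-175*z^2 - 50*z + 80) - 250*z^3 - 50*z^2 + 200*z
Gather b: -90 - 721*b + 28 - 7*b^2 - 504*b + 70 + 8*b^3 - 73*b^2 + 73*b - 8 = 8*b^3 - 80*b^2 - 1152*b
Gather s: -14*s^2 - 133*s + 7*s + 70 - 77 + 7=-14*s^2 - 126*s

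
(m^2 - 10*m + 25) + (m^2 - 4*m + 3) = 2*m^2 - 14*m + 28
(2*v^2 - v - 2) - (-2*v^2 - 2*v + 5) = 4*v^2 + v - 7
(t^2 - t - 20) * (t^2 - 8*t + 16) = t^4 - 9*t^3 + 4*t^2 + 144*t - 320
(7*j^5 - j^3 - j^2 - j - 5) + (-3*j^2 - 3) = 7*j^5 - j^3 - 4*j^2 - j - 8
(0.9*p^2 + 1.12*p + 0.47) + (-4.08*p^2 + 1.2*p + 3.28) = -3.18*p^2 + 2.32*p + 3.75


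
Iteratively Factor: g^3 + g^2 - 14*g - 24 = (g + 3)*(g^2 - 2*g - 8) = (g + 2)*(g + 3)*(g - 4)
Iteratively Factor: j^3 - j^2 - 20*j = (j - 5)*(j^2 + 4*j) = (j - 5)*(j + 4)*(j)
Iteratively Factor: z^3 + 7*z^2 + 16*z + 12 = (z + 3)*(z^2 + 4*z + 4) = (z + 2)*(z + 3)*(z + 2)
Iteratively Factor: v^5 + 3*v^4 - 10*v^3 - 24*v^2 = (v - 3)*(v^4 + 6*v^3 + 8*v^2) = (v - 3)*(v + 4)*(v^3 + 2*v^2) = v*(v - 3)*(v + 4)*(v^2 + 2*v) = v^2*(v - 3)*(v + 4)*(v + 2)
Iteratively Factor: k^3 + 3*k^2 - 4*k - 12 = (k + 3)*(k^2 - 4) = (k + 2)*(k + 3)*(k - 2)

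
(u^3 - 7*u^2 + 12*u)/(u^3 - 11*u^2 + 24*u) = (u - 4)/(u - 8)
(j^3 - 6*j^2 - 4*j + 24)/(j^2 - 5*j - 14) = (j^2 - 8*j + 12)/(j - 7)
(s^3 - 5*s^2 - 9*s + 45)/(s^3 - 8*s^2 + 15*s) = (s + 3)/s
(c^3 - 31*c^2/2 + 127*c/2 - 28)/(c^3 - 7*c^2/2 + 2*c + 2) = (2*c^3 - 31*c^2 + 127*c - 56)/(2*c^3 - 7*c^2 + 4*c + 4)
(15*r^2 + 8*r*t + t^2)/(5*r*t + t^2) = (3*r + t)/t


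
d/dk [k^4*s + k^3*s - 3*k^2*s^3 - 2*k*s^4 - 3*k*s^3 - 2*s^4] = s*(4*k^3 + 3*k^2 - 6*k*s^2 - 2*s^3 - 3*s^2)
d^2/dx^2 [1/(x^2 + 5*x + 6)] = 2*(-x^2 - 5*x + (2*x + 5)^2 - 6)/(x^2 + 5*x + 6)^3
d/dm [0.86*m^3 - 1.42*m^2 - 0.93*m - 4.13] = 2.58*m^2 - 2.84*m - 0.93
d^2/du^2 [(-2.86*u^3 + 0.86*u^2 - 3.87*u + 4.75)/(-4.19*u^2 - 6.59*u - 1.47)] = (5.6843418860808e-14*u^5 - 2.27373675443232e-13*u^4 + 396.554562*u^3 - 302.332794*u^2 - 892.882752*u - 432.75005)/(73.560059*u^6 + 347.084097*u^5 + 623.313618*u^4 + 529.729901*u^3 + 218.680434*u^2 + 42.720993*u + 3.176523)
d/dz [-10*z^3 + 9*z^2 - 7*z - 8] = -30*z^2 + 18*z - 7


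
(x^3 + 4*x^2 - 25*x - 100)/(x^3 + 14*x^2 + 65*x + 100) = (x - 5)/(x + 5)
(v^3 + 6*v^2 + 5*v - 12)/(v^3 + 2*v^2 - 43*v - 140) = (v^2 + 2*v - 3)/(v^2 - 2*v - 35)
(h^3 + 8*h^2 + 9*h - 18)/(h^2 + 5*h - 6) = h + 3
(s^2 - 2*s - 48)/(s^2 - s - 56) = (s + 6)/(s + 7)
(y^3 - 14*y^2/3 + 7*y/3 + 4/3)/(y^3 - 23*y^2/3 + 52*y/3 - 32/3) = (3*y + 1)/(3*y - 8)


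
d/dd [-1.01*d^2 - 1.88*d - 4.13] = -2.02*d - 1.88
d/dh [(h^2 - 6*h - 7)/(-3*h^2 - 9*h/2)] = 2*(-15*h^2 - 28*h - 21)/(3*h^2*(4*h^2 + 12*h + 9))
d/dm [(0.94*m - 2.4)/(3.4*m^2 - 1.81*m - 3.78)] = (-3.196*m^2 + 16.32*m - 7.8972)/(11.56*m^4 - 12.308*m^3 - 22.4279*m^2 + 13.6836*m + 14.2884)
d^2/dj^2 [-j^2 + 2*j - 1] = -2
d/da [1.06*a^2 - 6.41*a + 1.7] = 2.12*a - 6.41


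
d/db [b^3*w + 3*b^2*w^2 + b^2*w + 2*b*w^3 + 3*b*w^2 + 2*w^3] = w*(3*b^2 + 6*b*w + 2*b + 2*w^2 + 3*w)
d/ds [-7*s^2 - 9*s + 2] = -14*s - 9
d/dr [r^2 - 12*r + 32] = 2*r - 12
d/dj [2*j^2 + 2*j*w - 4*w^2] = 4*j + 2*w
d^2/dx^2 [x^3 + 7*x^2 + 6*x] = 6*x + 14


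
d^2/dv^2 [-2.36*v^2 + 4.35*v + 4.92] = -4.72000000000000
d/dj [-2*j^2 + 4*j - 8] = 4 - 4*j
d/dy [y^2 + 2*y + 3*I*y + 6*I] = 2*y + 2 + 3*I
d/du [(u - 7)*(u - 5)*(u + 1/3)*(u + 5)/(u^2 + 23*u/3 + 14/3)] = (18*u^5 + 147*u^4 - 752*u^3 - 4226*u^2 - 3346*u + 2975)/(9*u^4 + 138*u^3 + 613*u^2 + 644*u + 196)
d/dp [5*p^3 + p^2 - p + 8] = 15*p^2 + 2*p - 1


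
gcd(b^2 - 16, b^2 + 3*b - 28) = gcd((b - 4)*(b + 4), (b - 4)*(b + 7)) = b - 4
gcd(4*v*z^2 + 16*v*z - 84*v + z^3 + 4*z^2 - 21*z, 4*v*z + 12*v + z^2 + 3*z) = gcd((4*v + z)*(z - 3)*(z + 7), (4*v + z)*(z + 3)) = 4*v + z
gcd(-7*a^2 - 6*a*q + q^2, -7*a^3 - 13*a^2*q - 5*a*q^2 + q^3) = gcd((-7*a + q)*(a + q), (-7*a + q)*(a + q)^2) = -7*a^2 - 6*a*q + q^2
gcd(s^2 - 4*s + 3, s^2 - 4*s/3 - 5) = s - 3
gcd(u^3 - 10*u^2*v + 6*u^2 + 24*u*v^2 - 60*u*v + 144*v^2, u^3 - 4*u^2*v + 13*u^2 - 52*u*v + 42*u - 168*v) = u^2 - 4*u*v + 6*u - 24*v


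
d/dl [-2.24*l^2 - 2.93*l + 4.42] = -4.48*l - 2.93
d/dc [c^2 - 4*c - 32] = 2*c - 4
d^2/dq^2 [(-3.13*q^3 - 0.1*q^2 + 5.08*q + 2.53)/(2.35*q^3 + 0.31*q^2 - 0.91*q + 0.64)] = (3.45591*q^6 + 128.16477*q^5 + 245.07492*q^4 + 50.300474*q^3 - 111.63096*q^2 - 40.852518*q + 9.021546)/(12.977875*q^9 + 5.135925*q^8 - 14.39892*q^7 + 6.655381*q^6 + 8.373192*q^5 - 7.257195*q^4 + 1.050845*q^3 + 1.97088*q^2 - 1.118208*q + 0.262144)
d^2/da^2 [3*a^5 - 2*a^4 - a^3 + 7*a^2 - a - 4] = 60*a^3 - 24*a^2 - 6*a + 14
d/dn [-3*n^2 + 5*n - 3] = 5 - 6*n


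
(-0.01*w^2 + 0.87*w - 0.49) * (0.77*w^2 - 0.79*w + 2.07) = -0.0077*w^4 + 0.6778*w^3 - 1.0853*w^2 + 2.188*w - 1.0143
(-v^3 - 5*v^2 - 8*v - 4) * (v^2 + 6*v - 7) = -v^5 - 11*v^4 - 31*v^3 - 17*v^2 + 32*v + 28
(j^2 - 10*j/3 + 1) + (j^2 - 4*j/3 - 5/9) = 2*j^2 - 14*j/3 + 4/9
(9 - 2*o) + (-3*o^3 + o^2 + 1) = -3*o^3 + o^2 - 2*o + 10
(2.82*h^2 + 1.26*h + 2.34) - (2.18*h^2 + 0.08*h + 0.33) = 0.64*h^2 + 1.18*h + 2.01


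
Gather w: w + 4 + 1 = w + 5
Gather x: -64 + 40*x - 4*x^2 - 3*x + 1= -4*x^2 + 37*x - 63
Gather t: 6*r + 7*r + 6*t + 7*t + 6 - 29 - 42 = 13*r + 13*t - 65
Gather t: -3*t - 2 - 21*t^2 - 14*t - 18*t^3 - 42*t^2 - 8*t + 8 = -18*t^3 - 63*t^2 - 25*t + 6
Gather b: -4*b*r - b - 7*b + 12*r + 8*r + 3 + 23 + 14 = b*(-4*r - 8) + 20*r + 40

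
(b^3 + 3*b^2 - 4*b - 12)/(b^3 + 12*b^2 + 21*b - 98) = (b^2 + 5*b + 6)/(b^2 + 14*b + 49)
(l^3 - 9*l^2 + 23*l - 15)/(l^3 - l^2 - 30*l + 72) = (l^2 - 6*l + 5)/(l^2 + 2*l - 24)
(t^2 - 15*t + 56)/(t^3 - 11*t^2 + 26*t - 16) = (t - 7)/(t^2 - 3*t + 2)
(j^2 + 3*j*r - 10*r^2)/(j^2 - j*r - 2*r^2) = (j + 5*r)/(j + r)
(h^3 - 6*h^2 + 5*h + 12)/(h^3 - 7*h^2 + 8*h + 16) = (h - 3)/(h - 4)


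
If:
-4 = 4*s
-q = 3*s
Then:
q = 3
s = -1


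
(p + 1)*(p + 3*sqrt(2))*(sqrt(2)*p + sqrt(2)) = sqrt(2)*p^3 + 2*sqrt(2)*p^2 + 6*p^2 + sqrt(2)*p + 12*p + 6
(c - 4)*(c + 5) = c^2 + c - 20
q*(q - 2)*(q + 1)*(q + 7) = q^4 + 6*q^3 - 9*q^2 - 14*q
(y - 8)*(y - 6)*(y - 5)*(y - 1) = y^4 - 20*y^3 + 137*y^2 - 358*y + 240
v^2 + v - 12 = (v - 3)*(v + 4)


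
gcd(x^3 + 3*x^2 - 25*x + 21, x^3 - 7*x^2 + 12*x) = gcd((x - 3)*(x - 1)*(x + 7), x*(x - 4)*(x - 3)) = x - 3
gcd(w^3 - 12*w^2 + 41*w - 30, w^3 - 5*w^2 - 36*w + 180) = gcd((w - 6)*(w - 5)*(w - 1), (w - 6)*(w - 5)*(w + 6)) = w^2 - 11*w + 30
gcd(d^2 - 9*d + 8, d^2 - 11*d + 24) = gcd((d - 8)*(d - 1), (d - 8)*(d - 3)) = d - 8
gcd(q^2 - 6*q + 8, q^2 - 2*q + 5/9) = 1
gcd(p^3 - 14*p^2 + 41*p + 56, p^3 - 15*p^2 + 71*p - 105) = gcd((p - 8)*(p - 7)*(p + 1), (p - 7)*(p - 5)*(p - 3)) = p - 7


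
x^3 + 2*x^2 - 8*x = x*(x - 2)*(x + 4)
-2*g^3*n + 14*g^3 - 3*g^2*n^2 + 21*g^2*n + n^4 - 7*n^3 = (-2*g + n)*(g + n)^2*(n - 7)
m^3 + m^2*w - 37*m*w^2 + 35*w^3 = (m - 5*w)*(m - w)*(m + 7*w)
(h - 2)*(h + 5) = h^2 + 3*h - 10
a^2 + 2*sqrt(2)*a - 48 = (a - 4*sqrt(2))*(a + 6*sqrt(2))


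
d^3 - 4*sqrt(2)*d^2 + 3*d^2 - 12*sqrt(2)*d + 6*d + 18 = (d + 3)*(d - 3*sqrt(2))*(d - sqrt(2))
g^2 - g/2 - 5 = (g - 5/2)*(g + 2)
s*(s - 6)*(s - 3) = s^3 - 9*s^2 + 18*s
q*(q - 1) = q^2 - q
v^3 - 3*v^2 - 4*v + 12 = (v - 3)*(v - 2)*(v + 2)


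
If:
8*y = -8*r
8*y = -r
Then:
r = 0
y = 0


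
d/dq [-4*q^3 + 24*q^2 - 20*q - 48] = -12*q^2 + 48*q - 20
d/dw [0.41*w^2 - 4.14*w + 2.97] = 0.82*w - 4.14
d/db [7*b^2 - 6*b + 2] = 14*b - 6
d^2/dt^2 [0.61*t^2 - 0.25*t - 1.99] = 1.22000000000000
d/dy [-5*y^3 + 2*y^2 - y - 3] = -15*y^2 + 4*y - 1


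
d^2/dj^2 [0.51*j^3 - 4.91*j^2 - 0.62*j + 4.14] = 3.06*j - 9.82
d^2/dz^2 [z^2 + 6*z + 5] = 2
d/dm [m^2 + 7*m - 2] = 2*m + 7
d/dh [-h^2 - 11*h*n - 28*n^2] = -2*h - 11*n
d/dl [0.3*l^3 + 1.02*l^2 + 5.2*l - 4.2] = 0.9*l^2 + 2.04*l + 5.2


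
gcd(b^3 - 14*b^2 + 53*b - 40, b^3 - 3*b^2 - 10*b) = b - 5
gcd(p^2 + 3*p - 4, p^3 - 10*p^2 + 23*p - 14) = p - 1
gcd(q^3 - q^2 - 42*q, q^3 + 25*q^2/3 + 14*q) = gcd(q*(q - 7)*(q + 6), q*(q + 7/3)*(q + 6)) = q^2 + 6*q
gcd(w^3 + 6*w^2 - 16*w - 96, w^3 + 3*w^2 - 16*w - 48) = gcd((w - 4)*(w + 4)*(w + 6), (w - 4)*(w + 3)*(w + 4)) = w^2 - 16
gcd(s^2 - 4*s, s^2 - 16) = s - 4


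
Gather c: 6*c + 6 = 6*c + 6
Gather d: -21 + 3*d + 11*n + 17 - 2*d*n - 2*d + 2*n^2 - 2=d*(1 - 2*n) + 2*n^2 + 11*n - 6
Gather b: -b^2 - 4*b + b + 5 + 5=-b^2 - 3*b + 10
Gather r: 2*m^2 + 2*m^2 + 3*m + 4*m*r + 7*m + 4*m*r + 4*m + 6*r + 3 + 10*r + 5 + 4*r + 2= 4*m^2 + 14*m + r*(8*m + 20) + 10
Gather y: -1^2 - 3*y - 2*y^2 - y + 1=-2*y^2 - 4*y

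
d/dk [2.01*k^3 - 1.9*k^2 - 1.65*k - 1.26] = 6.03*k^2 - 3.8*k - 1.65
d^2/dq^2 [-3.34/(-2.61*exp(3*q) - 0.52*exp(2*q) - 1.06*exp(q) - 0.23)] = (3.34*(7.83*exp(2*q) + 1.04*exp(q) + 1.06)*(15.66*exp(2*q) + 2.08*exp(q) + 2.12)*exp(q) - (78.4566*exp(2*q) + 6.9472*exp(q) + 3.5404)*(2.61*exp(3*q) + 0.52*exp(2*q) + 1.06*exp(q) + 0.23))*exp(q)/(2.61*exp(3*q) + 0.52*exp(2*q) + 1.06*exp(q) + 0.23)^3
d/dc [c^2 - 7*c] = 2*c - 7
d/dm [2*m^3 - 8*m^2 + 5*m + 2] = 6*m^2 - 16*m + 5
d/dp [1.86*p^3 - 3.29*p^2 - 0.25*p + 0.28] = 5.58*p^2 - 6.58*p - 0.25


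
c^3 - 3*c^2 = c^2*(c - 3)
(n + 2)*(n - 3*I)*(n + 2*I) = n^3 + 2*n^2 - I*n^2 + 6*n - 2*I*n + 12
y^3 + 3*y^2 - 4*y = y*(y - 1)*(y + 4)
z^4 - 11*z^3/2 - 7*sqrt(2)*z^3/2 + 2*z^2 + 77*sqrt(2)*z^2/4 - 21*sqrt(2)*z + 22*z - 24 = (z - 4)*(z - 3/2)*(z - 4*sqrt(2))*(z + sqrt(2)/2)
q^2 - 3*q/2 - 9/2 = (q - 3)*(q + 3/2)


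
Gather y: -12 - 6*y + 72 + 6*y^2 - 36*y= 6*y^2 - 42*y + 60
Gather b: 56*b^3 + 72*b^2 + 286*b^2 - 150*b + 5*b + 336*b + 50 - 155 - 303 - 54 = 56*b^3 + 358*b^2 + 191*b - 462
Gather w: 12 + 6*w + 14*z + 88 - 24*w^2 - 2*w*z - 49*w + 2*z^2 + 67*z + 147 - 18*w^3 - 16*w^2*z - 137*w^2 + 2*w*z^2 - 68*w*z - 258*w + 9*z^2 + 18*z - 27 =-18*w^3 + w^2*(-16*z - 161) + w*(2*z^2 - 70*z - 301) + 11*z^2 + 99*z + 220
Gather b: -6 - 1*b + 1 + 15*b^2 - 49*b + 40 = 15*b^2 - 50*b + 35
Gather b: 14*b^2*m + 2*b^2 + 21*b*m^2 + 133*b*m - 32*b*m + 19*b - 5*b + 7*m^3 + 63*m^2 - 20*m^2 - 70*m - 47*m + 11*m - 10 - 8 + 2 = b^2*(14*m + 2) + b*(21*m^2 + 101*m + 14) + 7*m^3 + 43*m^2 - 106*m - 16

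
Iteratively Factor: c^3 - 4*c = (c)*(c^2 - 4) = c*(c + 2)*(c - 2)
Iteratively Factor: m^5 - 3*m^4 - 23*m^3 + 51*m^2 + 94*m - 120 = (m - 5)*(m^4 + 2*m^3 - 13*m^2 - 14*m + 24) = (m - 5)*(m + 4)*(m^3 - 2*m^2 - 5*m + 6) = (m - 5)*(m - 3)*(m + 4)*(m^2 + m - 2) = (m - 5)*(m - 3)*(m - 1)*(m + 4)*(m + 2)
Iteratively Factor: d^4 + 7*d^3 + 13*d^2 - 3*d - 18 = (d + 2)*(d^3 + 5*d^2 + 3*d - 9) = (d + 2)*(d + 3)*(d^2 + 2*d - 3) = (d + 2)*(d + 3)^2*(d - 1)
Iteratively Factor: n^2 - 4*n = (n)*(n - 4)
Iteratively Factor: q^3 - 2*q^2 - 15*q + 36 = (q + 4)*(q^2 - 6*q + 9) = (q - 3)*(q + 4)*(q - 3)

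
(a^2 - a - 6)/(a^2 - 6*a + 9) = (a + 2)/(a - 3)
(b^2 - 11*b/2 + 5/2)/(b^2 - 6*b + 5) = (b - 1/2)/(b - 1)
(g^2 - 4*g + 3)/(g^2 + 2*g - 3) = (g - 3)/(g + 3)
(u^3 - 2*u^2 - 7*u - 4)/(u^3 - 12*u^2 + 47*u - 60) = (u^2 + 2*u + 1)/(u^2 - 8*u + 15)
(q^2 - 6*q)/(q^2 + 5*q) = (q - 6)/(q + 5)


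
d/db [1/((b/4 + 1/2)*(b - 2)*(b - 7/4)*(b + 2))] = 16*(-16*b^2 + 29*b + 2)/(16*b^7 - 24*b^6 - 191*b^5 + 290*b^4 + 760*b^3 - 1168*b^2 - 1008*b + 1568)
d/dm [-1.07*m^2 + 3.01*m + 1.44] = 3.01 - 2.14*m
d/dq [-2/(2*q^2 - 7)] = 8*q/(2*q^2 - 7)^2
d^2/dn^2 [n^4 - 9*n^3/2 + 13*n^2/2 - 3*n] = 12*n^2 - 27*n + 13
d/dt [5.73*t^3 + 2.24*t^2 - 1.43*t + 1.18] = 17.19*t^2 + 4.48*t - 1.43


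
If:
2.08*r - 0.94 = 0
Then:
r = 0.45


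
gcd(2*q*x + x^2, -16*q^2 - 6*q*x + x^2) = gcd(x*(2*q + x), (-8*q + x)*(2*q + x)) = 2*q + x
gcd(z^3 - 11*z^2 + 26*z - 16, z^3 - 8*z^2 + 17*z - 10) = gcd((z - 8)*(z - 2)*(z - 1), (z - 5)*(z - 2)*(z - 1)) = z^2 - 3*z + 2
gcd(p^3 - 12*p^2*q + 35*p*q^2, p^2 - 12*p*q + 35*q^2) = p^2 - 12*p*q + 35*q^2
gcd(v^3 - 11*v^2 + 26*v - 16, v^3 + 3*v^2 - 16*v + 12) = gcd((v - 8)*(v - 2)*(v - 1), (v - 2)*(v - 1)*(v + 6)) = v^2 - 3*v + 2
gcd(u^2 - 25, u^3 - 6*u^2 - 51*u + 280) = u - 5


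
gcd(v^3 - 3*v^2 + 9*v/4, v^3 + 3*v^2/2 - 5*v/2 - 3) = v - 3/2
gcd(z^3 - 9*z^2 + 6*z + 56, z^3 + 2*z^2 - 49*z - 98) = z^2 - 5*z - 14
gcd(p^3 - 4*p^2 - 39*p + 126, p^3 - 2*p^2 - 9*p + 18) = p - 3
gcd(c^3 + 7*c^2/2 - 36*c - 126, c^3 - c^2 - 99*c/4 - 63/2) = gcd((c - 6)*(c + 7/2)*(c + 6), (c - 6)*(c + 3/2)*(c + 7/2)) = c^2 - 5*c/2 - 21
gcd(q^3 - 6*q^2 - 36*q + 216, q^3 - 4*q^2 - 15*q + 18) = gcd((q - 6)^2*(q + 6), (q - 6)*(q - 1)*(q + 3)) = q - 6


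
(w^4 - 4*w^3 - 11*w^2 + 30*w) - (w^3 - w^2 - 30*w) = w^4 - 5*w^3 - 10*w^2 + 60*w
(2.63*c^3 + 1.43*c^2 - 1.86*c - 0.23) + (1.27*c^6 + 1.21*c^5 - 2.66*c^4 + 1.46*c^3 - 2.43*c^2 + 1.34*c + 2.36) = 1.27*c^6 + 1.21*c^5 - 2.66*c^4 + 4.09*c^3 - 1.0*c^2 - 0.52*c + 2.13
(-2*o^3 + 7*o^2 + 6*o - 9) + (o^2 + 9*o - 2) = -2*o^3 + 8*o^2 + 15*o - 11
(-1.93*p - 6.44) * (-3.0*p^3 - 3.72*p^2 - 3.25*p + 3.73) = 5.79*p^4 + 26.4996*p^3 + 30.2293*p^2 + 13.7311*p - 24.0212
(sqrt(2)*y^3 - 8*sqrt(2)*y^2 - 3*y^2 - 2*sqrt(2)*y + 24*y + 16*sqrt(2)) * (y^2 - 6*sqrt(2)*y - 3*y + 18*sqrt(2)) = sqrt(2)*y^5 - 11*sqrt(2)*y^4 - 15*y^4 + 40*sqrt(2)*y^3 + 165*y^3 - 336*y^2 - 176*sqrt(2)*y^2 - 264*y + 384*sqrt(2)*y + 576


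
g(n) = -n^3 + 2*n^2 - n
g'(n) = -3*n^2 + 4*n - 1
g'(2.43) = -8.99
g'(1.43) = -1.41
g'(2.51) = -9.86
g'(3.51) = -23.92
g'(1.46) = -1.55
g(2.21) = -3.24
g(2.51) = -5.72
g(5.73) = -128.20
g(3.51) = -22.11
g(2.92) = -10.76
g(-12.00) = 2028.00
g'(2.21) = -6.81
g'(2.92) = -14.90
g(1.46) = -0.31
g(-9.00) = 900.00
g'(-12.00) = -481.00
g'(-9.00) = -280.00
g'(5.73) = -76.58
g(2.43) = -4.97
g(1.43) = -0.26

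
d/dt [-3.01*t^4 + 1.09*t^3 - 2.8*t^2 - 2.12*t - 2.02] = -12.04*t^3 + 3.27*t^2 - 5.6*t - 2.12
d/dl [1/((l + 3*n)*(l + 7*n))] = 2*(-l - 5*n)/(l^4 + 20*l^3*n + 142*l^2*n^2 + 420*l*n^3 + 441*n^4)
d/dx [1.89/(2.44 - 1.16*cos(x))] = -2.1924*sin(x)/(1.16*cos(x) - 2.44)^2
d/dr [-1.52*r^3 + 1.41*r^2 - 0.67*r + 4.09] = -4.56*r^2 + 2.82*r - 0.67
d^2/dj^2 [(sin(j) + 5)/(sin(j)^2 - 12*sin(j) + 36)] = (-sin(j)^3 - 44*sin(j)^2 - 94*sin(j) + 54)/(sin(j) - 6)^4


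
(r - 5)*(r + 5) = r^2 - 25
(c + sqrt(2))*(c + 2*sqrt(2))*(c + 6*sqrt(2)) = c^3 + 9*sqrt(2)*c^2 + 40*c + 24*sqrt(2)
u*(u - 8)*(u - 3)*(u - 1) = u^4 - 12*u^3 + 35*u^2 - 24*u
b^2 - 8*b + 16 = (b - 4)^2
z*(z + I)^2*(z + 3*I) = z^4 + 5*I*z^3 - 7*z^2 - 3*I*z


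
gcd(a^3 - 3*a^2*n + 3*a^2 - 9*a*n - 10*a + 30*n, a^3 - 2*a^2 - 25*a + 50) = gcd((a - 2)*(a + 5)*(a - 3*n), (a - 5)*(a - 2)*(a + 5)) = a^2 + 3*a - 10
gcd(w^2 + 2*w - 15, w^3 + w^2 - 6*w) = 1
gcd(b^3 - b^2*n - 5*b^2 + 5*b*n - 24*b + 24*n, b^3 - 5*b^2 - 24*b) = b^2 - 5*b - 24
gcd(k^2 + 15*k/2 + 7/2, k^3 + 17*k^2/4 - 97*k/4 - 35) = k + 7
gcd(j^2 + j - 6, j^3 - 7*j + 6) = j^2 + j - 6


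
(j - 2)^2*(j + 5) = j^3 + j^2 - 16*j + 20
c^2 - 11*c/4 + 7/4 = (c - 7/4)*(c - 1)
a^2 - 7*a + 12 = (a - 4)*(a - 3)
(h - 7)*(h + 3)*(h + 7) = h^3 + 3*h^2 - 49*h - 147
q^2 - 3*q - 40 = (q - 8)*(q + 5)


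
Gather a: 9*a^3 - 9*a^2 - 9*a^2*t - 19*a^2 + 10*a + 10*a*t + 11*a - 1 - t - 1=9*a^3 + a^2*(-9*t - 28) + a*(10*t + 21) - t - 2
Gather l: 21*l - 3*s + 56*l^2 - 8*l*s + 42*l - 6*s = 56*l^2 + l*(63 - 8*s) - 9*s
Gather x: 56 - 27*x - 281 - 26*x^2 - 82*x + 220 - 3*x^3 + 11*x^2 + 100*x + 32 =-3*x^3 - 15*x^2 - 9*x + 27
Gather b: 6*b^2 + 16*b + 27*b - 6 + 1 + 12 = 6*b^2 + 43*b + 7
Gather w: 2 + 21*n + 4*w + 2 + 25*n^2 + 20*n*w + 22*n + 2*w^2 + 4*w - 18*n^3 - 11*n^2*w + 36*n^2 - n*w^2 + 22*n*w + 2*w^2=-18*n^3 + 61*n^2 + 43*n + w^2*(4 - n) + w*(-11*n^2 + 42*n + 8) + 4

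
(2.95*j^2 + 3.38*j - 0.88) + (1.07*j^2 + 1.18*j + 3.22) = 4.02*j^2 + 4.56*j + 2.34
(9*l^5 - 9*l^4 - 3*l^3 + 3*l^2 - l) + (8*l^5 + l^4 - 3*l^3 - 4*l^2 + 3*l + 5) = 17*l^5 - 8*l^4 - 6*l^3 - l^2 + 2*l + 5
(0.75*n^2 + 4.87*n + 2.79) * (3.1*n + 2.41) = 2.325*n^3 + 16.9045*n^2 + 20.3857*n + 6.7239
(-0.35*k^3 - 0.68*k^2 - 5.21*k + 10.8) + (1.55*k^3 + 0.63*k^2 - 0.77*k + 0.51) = 1.2*k^3 - 0.05*k^2 - 5.98*k + 11.31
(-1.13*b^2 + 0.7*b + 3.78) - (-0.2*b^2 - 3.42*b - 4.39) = -0.93*b^2 + 4.12*b + 8.17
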